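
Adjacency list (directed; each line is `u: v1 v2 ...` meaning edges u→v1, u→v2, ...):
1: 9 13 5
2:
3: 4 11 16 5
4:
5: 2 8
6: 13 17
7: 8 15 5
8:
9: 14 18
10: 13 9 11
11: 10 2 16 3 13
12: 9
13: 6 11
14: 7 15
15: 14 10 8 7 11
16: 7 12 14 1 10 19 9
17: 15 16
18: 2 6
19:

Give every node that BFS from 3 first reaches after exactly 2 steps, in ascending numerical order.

1, 2, 7, 8, 9, 10, 12, 13, 14, 19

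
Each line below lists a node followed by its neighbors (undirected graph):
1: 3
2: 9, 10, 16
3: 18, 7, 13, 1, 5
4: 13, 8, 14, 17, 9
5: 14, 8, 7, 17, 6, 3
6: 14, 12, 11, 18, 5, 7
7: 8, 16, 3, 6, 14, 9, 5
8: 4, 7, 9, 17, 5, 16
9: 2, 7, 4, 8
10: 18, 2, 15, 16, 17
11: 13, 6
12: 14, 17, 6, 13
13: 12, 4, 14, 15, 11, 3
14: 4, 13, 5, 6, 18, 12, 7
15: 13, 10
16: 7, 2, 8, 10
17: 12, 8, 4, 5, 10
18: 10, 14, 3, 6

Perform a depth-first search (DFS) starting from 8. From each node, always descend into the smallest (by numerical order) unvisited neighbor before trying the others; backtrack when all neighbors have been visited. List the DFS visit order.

8 → 4 → 9 → 2 → 10 → 15 → 13 → 3 → 1 → 5 → 6 → 7 → 14 → 12 → 17 → 18 → 16 → 11

Visit 8
8 → 4
4 → 9
9 → 2
2 → 10
10 → 15
15 → 13
13 → 3
3 → 1
3 → 5
5 → 6
6 → 7
7 → 14
14 → 12
12 → 17
14 → 18
7 → 16
6 → 11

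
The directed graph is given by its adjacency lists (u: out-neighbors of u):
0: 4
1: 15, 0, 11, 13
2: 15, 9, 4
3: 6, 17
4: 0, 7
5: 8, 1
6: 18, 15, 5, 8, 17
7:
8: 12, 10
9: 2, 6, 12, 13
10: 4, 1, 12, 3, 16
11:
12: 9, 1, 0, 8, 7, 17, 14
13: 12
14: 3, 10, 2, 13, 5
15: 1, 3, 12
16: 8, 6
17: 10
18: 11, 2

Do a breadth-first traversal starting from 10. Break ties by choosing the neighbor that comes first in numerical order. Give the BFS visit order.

10 → 1 → 3 → 4 → 12 → 16 → 0 → 11 → 13 → 15 → 6 → 17 → 7 → 8 → 9 → 14 → 5 → 18 → 2

Visit 10; enqueue 1, 3, 4, 12, 16 → queue [1, 3, 4, 12, 16]
Visit 1; enqueue 0, 11, 13, 15 → queue [3, 4, 12, 16, 0, 11, 13, 15]
Visit 3; enqueue 6, 17 → queue [4, 12, 16, 0, 11, 13, 15, 6, 17]
Visit 4; enqueue 7 → queue [12, 16, 0, 11, 13, 15, 6, 17, 7]
Visit 12; enqueue 8, 9, 14 → queue [16, 0, 11, 13, 15, 6, 17, 7, 8, 9, 14]
Visit 16 → queue [0, 11, 13, 15, 6, 17, 7, 8, 9, 14]
Visit 0 → queue [11, 13, 15, 6, 17, 7, 8, 9, 14]
Visit 11 → queue [13, 15, 6, 17, 7, 8, 9, 14]
Visit 13 → queue [15, 6, 17, 7, 8, 9, 14]
Visit 15 → queue [6, 17, 7, 8, 9, 14]
Visit 6; enqueue 5, 18 → queue [17, 7, 8, 9, 14, 5, 18]
Visit 17 → queue [7, 8, 9, 14, 5, 18]
Visit 7 → queue [8, 9, 14, 5, 18]
Visit 8 → queue [9, 14, 5, 18]
Visit 9; enqueue 2 → queue [14, 5, 18, 2]
Visit 14 → queue [5, 18, 2]
Visit 5 → queue [18, 2]
Visit 18 → queue [2]
Visit 2 → queue []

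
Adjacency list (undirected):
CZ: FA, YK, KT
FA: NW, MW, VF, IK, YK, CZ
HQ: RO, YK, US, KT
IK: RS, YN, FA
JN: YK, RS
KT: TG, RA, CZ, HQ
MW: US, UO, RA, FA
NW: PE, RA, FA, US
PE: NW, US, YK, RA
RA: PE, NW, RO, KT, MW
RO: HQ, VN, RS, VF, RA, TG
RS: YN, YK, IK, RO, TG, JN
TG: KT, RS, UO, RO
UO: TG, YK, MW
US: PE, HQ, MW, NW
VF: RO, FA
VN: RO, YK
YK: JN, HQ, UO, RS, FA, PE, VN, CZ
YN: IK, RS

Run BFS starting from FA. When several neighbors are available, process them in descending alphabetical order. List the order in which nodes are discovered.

Visit FA; enqueue YK, VF, NW, MW, IK, CZ → queue [YK, VF, NW, MW, IK, CZ]
Visit YK; enqueue VN, UO, RS, PE, JN, HQ → queue [VF, NW, MW, IK, CZ, VN, UO, RS, PE, JN, HQ]
Visit VF; enqueue RO → queue [NW, MW, IK, CZ, VN, UO, RS, PE, JN, HQ, RO]
Visit NW; enqueue US, RA → queue [MW, IK, CZ, VN, UO, RS, PE, JN, HQ, RO, US, RA]
Visit MW → queue [IK, CZ, VN, UO, RS, PE, JN, HQ, RO, US, RA]
Visit IK; enqueue YN → queue [CZ, VN, UO, RS, PE, JN, HQ, RO, US, RA, YN]
Visit CZ; enqueue KT → queue [VN, UO, RS, PE, JN, HQ, RO, US, RA, YN, KT]
Visit VN → queue [UO, RS, PE, JN, HQ, RO, US, RA, YN, KT]
Visit UO; enqueue TG → queue [RS, PE, JN, HQ, RO, US, RA, YN, KT, TG]
Visit RS → queue [PE, JN, HQ, RO, US, RA, YN, KT, TG]
Visit PE → queue [JN, HQ, RO, US, RA, YN, KT, TG]
Visit JN → queue [HQ, RO, US, RA, YN, KT, TG]
Visit HQ → queue [RO, US, RA, YN, KT, TG]
Visit RO → queue [US, RA, YN, KT, TG]
Visit US → queue [RA, YN, KT, TG]
Visit RA → queue [YN, KT, TG]
Visit YN → queue [KT, TG]
Visit KT → queue [TG]
Visit TG → queue []

FA, YK, VF, NW, MW, IK, CZ, VN, UO, RS, PE, JN, HQ, RO, US, RA, YN, KT, TG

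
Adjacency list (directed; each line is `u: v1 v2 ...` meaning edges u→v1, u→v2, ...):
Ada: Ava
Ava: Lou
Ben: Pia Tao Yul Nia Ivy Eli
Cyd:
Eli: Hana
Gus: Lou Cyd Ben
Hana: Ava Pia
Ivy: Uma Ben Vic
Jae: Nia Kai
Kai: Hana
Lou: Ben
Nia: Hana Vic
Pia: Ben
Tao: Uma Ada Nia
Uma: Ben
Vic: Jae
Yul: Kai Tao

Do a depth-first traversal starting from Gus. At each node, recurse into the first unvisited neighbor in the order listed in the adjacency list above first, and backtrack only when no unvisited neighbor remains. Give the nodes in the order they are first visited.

Gus Lou Ben Pia Tao Uma Ada Ava Nia Hana Vic Jae Kai Yul Ivy Eli Cyd

Visit Gus
Gus → Lou
Lou → Ben
Ben → Pia
Ben → Tao
Tao → Uma
Tao → Ada
Ada → Ava
Tao → Nia
Nia → Hana
Nia → Vic
Vic → Jae
Jae → Kai
Ben → Yul
Ben → Ivy
Ben → Eli
Gus → Cyd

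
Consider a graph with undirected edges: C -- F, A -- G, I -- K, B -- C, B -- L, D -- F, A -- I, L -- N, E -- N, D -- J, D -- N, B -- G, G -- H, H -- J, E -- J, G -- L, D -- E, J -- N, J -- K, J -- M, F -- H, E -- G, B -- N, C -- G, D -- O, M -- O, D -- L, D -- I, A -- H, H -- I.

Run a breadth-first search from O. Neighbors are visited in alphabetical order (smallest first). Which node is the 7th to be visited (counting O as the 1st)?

J

Visit O; enqueue D, M → queue [D, M]
Visit D; enqueue E, F, I, J, L, N → queue [M, E, F, I, J, L, N]
Visit M → queue [E, F, I, J, L, N]
Visit E; enqueue G → queue [F, I, J, L, N, G]
Visit F; enqueue C, H → queue [I, J, L, N, G, C, H]
Visit I; enqueue A, K → queue [J, L, N, G, C, H, A, K]
Visit J → queue [L, N, G, C, H, A, K]
Visit L; enqueue B → queue [N, G, C, H, A, K, B]
Visit N → queue [G, C, H, A, K, B]
Visit G → queue [C, H, A, K, B]
Visit C → queue [H, A, K, B]
Visit H → queue [A, K, B]
Visit A → queue [K, B]
Visit K → queue [B]
Visit B → queue []

Visit order: O, D, M, E, F, I, J, L, N, G, C, H, A, K, B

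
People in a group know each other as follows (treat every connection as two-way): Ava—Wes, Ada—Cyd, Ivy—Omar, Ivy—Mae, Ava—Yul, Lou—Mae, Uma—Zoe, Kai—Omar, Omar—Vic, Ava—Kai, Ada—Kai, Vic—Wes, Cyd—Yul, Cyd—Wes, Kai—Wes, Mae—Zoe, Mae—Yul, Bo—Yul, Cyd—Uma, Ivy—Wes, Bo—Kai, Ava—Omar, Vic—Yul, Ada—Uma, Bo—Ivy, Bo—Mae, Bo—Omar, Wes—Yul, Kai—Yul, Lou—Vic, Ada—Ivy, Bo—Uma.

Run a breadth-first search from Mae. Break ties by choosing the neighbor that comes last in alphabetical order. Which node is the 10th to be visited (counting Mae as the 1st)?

Kai

Visit Mae; enqueue Zoe, Yul, Lou, Ivy, Bo → queue [Zoe, Yul, Lou, Ivy, Bo]
Visit Zoe; enqueue Uma → queue [Yul, Lou, Ivy, Bo, Uma]
Visit Yul; enqueue Wes, Vic, Kai, Cyd, Ava → queue [Lou, Ivy, Bo, Uma, Wes, Vic, Kai, Cyd, Ava]
Visit Lou → queue [Ivy, Bo, Uma, Wes, Vic, Kai, Cyd, Ava]
Visit Ivy; enqueue Omar, Ada → queue [Bo, Uma, Wes, Vic, Kai, Cyd, Ava, Omar, Ada]
Visit Bo → queue [Uma, Wes, Vic, Kai, Cyd, Ava, Omar, Ada]
Visit Uma → queue [Wes, Vic, Kai, Cyd, Ava, Omar, Ada]
Visit Wes → queue [Vic, Kai, Cyd, Ava, Omar, Ada]
Visit Vic → queue [Kai, Cyd, Ava, Omar, Ada]
Visit Kai → queue [Cyd, Ava, Omar, Ada]
Visit Cyd → queue [Ava, Omar, Ada]
Visit Ava → queue [Omar, Ada]
Visit Omar → queue [Ada]
Visit Ada → queue []

Visit order: Mae, Zoe, Yul, Lou, Ivy, Bo, Uma, Wes, Vic, Kai, Cyd, Ava, Omar, Ada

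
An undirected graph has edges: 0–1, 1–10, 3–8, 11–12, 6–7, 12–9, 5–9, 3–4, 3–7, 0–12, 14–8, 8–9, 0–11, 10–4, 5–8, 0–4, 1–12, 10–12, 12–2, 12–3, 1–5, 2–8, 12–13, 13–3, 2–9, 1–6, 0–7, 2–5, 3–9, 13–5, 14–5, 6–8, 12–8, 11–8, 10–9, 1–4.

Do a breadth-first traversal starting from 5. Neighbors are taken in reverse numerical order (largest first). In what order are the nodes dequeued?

Visit 5; enqueue 14, 13, 9, 8, 2, 1 → queue [14, 13, 9, 8, 2, 1]
Visit 14 → queue [13, 9, 8, 2, 1]
Visit 13; enqueue 12, 3 → queue [9, 8, 2, 1, 12, 3]
Visit 9; enqueue 10 → queue [8, 2, 1, 12, 3, 10]
Visit 8; enqueue 11, 6 → queue [2, 1, 12, 3, 10, 11, 6]
Visit 2 → queue [1, 12, 3, 10, 11, 6]
Visit 1; enqueue 4, 0 → queue [12, 3, 10, 11, 6, 4, 0]
Visit 12 → queue [3, 10, 11, 6, 4, 0]
Visit 3; enqueue 7 → queue [10, 11, 6, 4, 0, 7]
Visit 10 → queue [11, 6, 4, 0, 7]
Visit 11 → queue [6, 4, 0, 7]
Visit 6 → queue [4, 0, 7]
Visit 4 → queue [0, 7]
Visit 0 → queue [7]
Visit 7 → queue []

5 -> 14 -> 13 -> 9 -> 8 -> 2 -> 1 -> 12 -> 3 -> 10 -> 11 -> 6 -> 4 -> 0 -> 7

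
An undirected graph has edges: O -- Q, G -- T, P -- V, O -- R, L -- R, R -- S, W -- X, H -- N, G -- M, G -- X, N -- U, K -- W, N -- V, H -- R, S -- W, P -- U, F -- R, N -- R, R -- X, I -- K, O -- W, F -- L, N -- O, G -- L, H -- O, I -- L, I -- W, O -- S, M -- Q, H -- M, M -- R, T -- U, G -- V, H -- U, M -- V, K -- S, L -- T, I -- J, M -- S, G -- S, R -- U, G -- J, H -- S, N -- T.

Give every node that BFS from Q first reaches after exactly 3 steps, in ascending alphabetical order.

F, I, J, K, L, P, T, U, X

Level 0: Q
Level 1: M, O
Level 2: G, H, N, R, S, V, W
Level 3: F, I, J, K, L, P, T, U, X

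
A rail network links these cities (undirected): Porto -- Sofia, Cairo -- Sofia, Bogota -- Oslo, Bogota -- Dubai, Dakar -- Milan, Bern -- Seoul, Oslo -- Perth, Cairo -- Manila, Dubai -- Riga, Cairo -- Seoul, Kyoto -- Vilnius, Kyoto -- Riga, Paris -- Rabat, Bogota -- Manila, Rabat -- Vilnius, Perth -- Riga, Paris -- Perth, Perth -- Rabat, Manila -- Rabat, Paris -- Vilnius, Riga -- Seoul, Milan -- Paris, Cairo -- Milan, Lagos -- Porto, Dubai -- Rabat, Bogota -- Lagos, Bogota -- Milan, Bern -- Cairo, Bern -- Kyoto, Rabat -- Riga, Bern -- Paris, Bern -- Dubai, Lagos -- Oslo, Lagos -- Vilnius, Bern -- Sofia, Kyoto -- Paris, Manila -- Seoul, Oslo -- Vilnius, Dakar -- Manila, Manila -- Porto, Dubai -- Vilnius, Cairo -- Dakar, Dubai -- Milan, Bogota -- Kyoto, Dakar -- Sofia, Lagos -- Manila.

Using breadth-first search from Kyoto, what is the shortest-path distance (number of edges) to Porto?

Level 0: Kyoto
Level 1: Bern, Bogota, Paris, Riga, Vilnius
Level 2: Cairo, Dubai, Lagos, Manila, Milan, Oslo, Perth, Rabat, Seoul, Sofia
Level 3: Dakar, Porto
Porto first appears at level 3.

3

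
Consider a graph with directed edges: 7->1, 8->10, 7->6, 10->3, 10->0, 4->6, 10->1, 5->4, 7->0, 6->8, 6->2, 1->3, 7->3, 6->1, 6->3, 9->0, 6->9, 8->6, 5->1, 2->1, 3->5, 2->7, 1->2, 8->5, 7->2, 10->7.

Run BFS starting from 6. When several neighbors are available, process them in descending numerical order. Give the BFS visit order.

Visit 6; enqueue 9, 8, 3, 2, 1 → queue [9, 8, 3, 2, 1]
Visit 9; enqueue 0 → queue [8, 3, 2, 1, 0]
Visit 8; enqueue 10, 5 → queue [3, 2, 1, 0, 10, 5]
Visit 3 → queue [2, 1, 0, 10, 5]
Visit 2; enqueue 7 → queue [1, 0, 10, 5, 7]
Visit 1 → queue [0, 10, 5, 7]
Visit 0 → queue [10, 5, 7]
Visit 10 → queue [5, 7]
Visit 5; enqueue 4 → queue [7, 4]
Visit 7 → queue [4]
Visit 4 → queue []

6, 9, 8, 3, 2, 1, 0, 10, 5, 7, 4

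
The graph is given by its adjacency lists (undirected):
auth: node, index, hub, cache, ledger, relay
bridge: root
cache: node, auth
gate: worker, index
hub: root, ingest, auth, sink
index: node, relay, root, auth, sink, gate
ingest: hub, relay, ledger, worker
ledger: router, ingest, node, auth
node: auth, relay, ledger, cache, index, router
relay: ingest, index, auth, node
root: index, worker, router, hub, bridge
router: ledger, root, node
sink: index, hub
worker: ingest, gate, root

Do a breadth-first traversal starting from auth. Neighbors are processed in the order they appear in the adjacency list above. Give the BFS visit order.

Visit auth; enqueue node, index, hub, cache, ledger, relay → queue [node, index, hub, cache, ledger, relay]
Visit node; enqueue router → queue [index, hub, cache, ledger, relay, router]
Visit index; enqueue root, sink, gate → queue [hub, cache, ledger, relay, router, root, sink, gate]
Visit hub; enqueue ingest → queue [cache, ledger, relay, router, root, sink, gate, ingest]
Visit cache → queue [ledger, relay, router, root, sink, gate, ingest]
Visit ledger → queue [relay, router, root, sink, gate, ingest]
Visit relay → queue [router, root, sink, gate, ingest]
Visit router → queue [root, sink, gate, ingest]
Visit root; enqueue worker, bridge → queue [sink, gate, ingest, worker, bridge]
Visit sink → queue [gate, ingest, worker, bridge]
Visit gate → queue [ingest, worker, bridge]
Visit ingest → queue [worker, bridge]
Visit worker → queue [bridge]
Visit bridge → queue []

auth → node → index → hub → cache → ledger → relay → router → root → sink → gate → ingest → worker → bridge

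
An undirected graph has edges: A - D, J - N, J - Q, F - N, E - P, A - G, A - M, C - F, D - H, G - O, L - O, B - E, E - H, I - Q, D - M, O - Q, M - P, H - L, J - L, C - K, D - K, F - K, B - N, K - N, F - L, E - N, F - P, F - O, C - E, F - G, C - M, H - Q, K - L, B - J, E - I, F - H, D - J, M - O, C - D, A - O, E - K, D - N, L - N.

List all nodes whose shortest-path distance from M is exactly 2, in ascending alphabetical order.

E, F, G, H, J, K, L, N, Q

Level 0: M
Level 1: A, C, D, O, P
Level 2: E, F, G, H, J, K, L, N, Q
Level 3: B, I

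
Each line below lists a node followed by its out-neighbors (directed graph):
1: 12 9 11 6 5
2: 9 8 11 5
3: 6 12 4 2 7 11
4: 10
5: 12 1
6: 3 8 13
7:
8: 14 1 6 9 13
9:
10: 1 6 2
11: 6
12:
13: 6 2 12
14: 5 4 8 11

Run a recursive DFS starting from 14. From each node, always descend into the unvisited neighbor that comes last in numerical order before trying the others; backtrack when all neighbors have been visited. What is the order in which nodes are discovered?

Visit 14
14 → 11
11 → 6
6 → 13
13 → 12
13 → 2
2 → 9
2 → 8
8 → 1
1 → 5
6 → 3
3 → 7
3 → 4
4 → 10

14, 11, 6, 13, 12, 2, 9, 8, 1, 5, 3, 7, 4, 10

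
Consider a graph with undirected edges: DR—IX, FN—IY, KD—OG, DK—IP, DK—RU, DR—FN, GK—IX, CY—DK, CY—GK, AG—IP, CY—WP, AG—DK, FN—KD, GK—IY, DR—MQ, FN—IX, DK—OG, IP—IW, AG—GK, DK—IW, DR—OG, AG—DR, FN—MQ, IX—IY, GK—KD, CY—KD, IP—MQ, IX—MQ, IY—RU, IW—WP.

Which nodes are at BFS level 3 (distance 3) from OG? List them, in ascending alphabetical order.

IY, WP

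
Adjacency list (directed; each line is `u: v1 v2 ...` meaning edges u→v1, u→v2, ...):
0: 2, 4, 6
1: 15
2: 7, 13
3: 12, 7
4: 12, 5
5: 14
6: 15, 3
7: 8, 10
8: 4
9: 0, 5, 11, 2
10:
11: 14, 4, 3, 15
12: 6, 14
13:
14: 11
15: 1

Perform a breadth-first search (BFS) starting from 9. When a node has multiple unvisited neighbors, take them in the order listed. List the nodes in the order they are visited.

Visit 9; enqueue 0, 5, 11, 2 → queue [0, 5, 11, 2]
Visit 0; enqueue 4, 6 → queue [5, 11, 2, 4, 6]
Visit 5; enqueue 14 → queue [11, 2, 4, 6, 14]
Visit 11; enqueue 3, 15 → queue [2, 4, 6, 14, 3, 15]
Visit 2; enqueue 7, 13 → queue [4, 6, 14, 3, 15, 7, 13]
Visit 4; enqueue 12 → queue [6, 14, 3, 15, 7, 13, 12]
Visit 6 → queue [14, 3, 15, 7, 13, 12]
Visit 14 → queue [3, 15, 7, 13, 12]
Visit 3 → queue [15, 7, 13, 12]
Visit 15; enqueue 1 → queue [7, 13, 12, 1]
Visit 7; enqueue 8, 10 → queue [13, 12, 1, 8, 10]
Visit 13 → queue [12, 1, 8, 10]
Visit 12 → queue [1, 8, 10]
Visit 1 → queue [8, 10]
Visit 8 → queue [10]
Visit 10 → queue []

9, 0, 5, 11, 2, 4, 6, 14, 3, 15, 7, 13, 12, 1, 8, 10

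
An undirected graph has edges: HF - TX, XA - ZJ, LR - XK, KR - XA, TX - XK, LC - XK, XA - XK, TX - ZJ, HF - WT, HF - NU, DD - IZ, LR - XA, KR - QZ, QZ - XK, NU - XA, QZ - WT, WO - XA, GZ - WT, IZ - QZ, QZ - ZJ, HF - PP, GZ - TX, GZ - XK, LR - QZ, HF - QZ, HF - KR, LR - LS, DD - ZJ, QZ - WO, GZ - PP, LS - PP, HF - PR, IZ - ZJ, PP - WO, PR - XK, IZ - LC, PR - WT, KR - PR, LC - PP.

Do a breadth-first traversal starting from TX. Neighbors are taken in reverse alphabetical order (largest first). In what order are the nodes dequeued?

Visit TX; enqueue ZJ, XK, HF, GZ → queue [ZJ, XK, HF, GZ]
Visit ZJ; enqueue XA, QZ, IZ, DD → queue [XK, HF, GZ, XA, QZ, IZ, DD]
Visit XK; enqueue PR, LR, LC → queue [HF, GZ, XA, QZ, IZ, DD, PR, LR, LC]
Visit HF; enqueue WT, PP, NU, KR → queue [GZ, XA, QZ, IZ, DD, PR, LR, LC, WT, PP, NU, KR]
Visit GZ → queue [XA, QZ, IZ, DD, PR, LR, LC, WT, PP, NU, KR]
Visit XA; enqueue WO → queue [QZ, IZ, DD, PR, LR, LC, WT, PP, NU, KR, WO]
Visit QZ → queue [IZ, DD, PR, LR, LC, WT, PP, NU, KR, WO]
Visit IZ → queue [DD, PR, LR, LC, WT, PP, NU, KR, WO]
Visit DD → queue [PR, LR, LC, WT, PP, NU, KR, WO]
Visit PR → queue [LR, LC, WT, PP, NU, KR, WO]
Visit LR; enqueue LS → queue [LC, WT, PP, NU, KR, WO, LS]
Visit LC → queue [WT, PP, NU, KR, WO, LS]
Visit WT → queue [PP, NU, KR, WO, LS]
Visit PP → queue [NU, KR, WO, LS]
Visit NU → queue [KR, WO, LS]
Visit KR → queue [WO, LS]
Visit WO → queue [LS]
Visit LS → queue []

TX → ZJ → XK → HF → GZ → XA → QZ → IZ → DD → PR → LR → LC → WT → PP → NU → KR → WO → LS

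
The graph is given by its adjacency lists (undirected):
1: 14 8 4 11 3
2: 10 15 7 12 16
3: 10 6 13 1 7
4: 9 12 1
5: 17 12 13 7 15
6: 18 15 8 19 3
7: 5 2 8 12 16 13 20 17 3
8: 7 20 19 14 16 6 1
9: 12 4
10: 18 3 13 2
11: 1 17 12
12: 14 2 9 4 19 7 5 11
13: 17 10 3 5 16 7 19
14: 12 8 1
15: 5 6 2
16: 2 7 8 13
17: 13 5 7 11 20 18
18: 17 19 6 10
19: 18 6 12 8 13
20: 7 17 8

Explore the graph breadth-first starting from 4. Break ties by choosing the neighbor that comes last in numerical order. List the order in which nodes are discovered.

Visit 4; enqueue 12, 9, 1 → queue [12, 9, 1]
Visit 12; enqueue 19, 14, 11, 7, 5, 2 → queue [9, 1, 19, 14, 11, 7, 5, 2]
Visit 9 → queue [1, 19, 14, 11, 7, 5, 2]
Visit 1; enqueue 8, 3 → queue [19, 14, 11, 7, 5, 2, 8, 3]
Visit 19; enqueue 18, 13, 6 → queue [14, 11, 7, 5, 2, 8, 3, 18, 13, 6]
Visit 14 → queue [11, 7, 5, 2, 8, 3, 18, 13, 6]
Visit 11; enqueue 17 → queue [7, 5, 2, 8, 3, 18, 13, 6, 17]
Visit 7; enqueue 20, 16 → queue [5, 2, 8, 3, 18, 13, 6, 17, 20, 16]
Visit 5; enqueue 15 → queue [2, 8, 3, 18, 13, 6, 17, 20, 16, 15]
Visit 2; enqueue 10 → queue [8, 3, 18, 13, 6, 17, 20, 16, 15, 10]
Visit 8 → queue [3, 18, 13, 6, 17, 20, 16, 15, 10]
Visit 3 → queue [18, 13, 6, 17, 20, 16, 15, 10]
Visit 18 → queue [13, 6, 17, 20, 16, 15, 10]
Visit 13 → queue [6, 17, 20, 16, 15, 10]
Visit 6 → queue [17, 20, 16, 15, 10]
Visit 17 → queue [20, 16, 15, 10]
Visit 20 → queue [16, 15, 10]
Visit 16 → queue [15, 10]
Visit 15 → queue [10]
Visit 10 → queue []

4, 12, 9, 1, 19, 14, 11, 7, 5, 2, 8, 3, 18, 13, 6, 17, 20, 16, 15, 10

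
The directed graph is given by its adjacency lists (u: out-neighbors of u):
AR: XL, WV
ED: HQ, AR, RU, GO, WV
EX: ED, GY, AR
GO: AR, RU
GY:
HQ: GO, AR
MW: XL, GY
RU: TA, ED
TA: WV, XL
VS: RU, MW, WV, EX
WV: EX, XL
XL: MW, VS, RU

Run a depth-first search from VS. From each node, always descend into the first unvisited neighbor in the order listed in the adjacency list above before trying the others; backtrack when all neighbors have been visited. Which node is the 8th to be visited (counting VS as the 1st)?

Visit VS
VS → RU
RU → TA
TA → WV
WV → EX
EX → ED
ED → HQ
HQ → GO
GO → AR
AR → XL
XL → MW
MW → GY

Visit order: VS, RU, TA, WV, EX, ED, HQ, GO, AR, XL, MW, GY

GO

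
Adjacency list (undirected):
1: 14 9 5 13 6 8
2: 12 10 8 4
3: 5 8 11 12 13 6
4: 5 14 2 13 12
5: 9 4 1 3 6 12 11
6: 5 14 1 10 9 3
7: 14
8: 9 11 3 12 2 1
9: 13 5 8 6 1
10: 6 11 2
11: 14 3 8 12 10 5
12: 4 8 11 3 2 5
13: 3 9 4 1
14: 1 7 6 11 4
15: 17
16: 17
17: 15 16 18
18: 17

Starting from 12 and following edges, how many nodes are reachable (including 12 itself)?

BFS from 12 visits: 12, 4, 8, 11, 3, 2, 5, 14, 13, 9, 1, 10, 6, 7
Reachable nodes: 14 of 18 total.

14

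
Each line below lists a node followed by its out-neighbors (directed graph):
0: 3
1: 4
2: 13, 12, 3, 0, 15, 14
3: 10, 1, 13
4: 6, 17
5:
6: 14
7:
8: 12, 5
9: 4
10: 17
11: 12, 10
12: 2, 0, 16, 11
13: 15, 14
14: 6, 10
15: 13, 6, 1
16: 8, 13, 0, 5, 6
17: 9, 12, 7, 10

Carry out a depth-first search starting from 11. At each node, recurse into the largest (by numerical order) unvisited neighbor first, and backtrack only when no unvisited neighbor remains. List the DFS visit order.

Visit 11
11 → 12
12 → 16
16 → 13
13 → 15
15 → 6
6 → 14
14 → 10
10 → 17
17 → 9
9 → 4
17 → 7
15 → 1
16 → 8
8 → 5
16 → 0
0 → 3
12 → 2

11 12 16 13 15 6 14 10 17 9 4 7 1 8 5 0 3 2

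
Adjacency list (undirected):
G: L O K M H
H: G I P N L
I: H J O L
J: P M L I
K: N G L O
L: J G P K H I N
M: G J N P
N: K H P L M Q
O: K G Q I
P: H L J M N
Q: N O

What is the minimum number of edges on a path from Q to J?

3

Level 0: Q
Level 1: N, O
Level 2: G, H, I, K, L, M, P
Level 3: J
J first appears at level 3.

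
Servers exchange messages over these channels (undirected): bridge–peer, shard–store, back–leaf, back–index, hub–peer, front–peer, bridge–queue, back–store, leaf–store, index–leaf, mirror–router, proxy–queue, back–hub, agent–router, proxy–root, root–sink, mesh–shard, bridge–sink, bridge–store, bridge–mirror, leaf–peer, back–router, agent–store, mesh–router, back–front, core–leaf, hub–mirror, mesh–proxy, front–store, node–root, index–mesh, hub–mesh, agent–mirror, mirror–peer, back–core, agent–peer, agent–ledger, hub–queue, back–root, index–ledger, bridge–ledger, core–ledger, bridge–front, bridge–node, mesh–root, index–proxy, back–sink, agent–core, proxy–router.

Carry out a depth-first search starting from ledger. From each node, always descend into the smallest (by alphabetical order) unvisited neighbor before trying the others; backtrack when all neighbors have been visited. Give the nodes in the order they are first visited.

Visit ledger
ledger → agent
agent → core
core → back
back → front
front → bridge
bridge → mirror
mirror → hub
hub → mesh
mesh → index
index → leaf
leaf → peer
leaf → store
store → shard
index → proxy
proxy → queue
proxy → root
root → node
root → sink
proxy → router

ledger → agent → core → back → front → bridge → mirror → hub → mesh → index → leaf → peer → store → shard → proxy → queue → root → node → sink → router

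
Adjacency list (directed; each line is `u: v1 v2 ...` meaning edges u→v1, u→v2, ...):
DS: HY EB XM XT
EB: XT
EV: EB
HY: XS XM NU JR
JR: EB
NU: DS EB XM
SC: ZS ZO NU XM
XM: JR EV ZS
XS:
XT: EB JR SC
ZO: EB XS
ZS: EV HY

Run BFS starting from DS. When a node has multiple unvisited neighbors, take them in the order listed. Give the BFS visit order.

Visit DS; enqueue HY, EB, XM, XT → queue [HY, EB, XM, XT]
Visit HY; enqueue XS, NU, JR → queue [EB, XM, XT, XS, NU, JR]
Visit EB → queue [XM, XT, XS, NU, JR]
Visit XM; enqueue EV, ZS → queue [XT, XS, NU, JR, EV, ZS]
Visit XT; enqueue SC → queue [XS, NU, JR, EV, ZS, SC]
Visit XS → queue [NU, JR, EV, ZS, SC]
Visit NU → queue [JR, EV, ZS, SC]
Visit JR → queue [EV, ZS, SC]
Visit EV → queue [ZS, SC]
Visit ZS → queue [SC]
Visit SC; enqueue ZO → queue [ZO]
Visit ZO → queue []

DS → HY → EB → XM → XT → XS → NU → JR → EV → ZS → SC → ZO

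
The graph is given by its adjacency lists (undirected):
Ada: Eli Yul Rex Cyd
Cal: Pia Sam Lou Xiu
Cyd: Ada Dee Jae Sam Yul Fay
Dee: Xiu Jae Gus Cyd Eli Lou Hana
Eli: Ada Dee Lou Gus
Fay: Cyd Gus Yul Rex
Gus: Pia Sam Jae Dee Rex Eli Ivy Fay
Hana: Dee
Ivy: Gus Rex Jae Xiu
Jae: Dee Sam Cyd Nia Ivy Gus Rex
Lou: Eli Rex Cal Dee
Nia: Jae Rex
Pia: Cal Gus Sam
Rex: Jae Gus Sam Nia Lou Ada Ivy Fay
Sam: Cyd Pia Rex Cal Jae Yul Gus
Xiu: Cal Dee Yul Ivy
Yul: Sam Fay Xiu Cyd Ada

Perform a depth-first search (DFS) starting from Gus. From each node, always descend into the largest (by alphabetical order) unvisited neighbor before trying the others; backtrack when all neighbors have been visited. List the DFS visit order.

Gus → Sam → Yul → Xiu → Ivy → Rex → Nia → Jae → Dee → Lou → Eli → Ada → Cyd → Fay → Cal → Pia → Hana

Visit Gus
Gus → Sam
Sam → Yul
Yul → Xiu
Xiu → Ivy
Ivy → Rex
Rex → Nia
Nia → Jae
Jae → Dee
Dee → Lou
Lou → Eli
Eli → Ada
Ada → Cyd
Cyd → Fay
Lou → Cal
Cal → Pia
Dee → Hana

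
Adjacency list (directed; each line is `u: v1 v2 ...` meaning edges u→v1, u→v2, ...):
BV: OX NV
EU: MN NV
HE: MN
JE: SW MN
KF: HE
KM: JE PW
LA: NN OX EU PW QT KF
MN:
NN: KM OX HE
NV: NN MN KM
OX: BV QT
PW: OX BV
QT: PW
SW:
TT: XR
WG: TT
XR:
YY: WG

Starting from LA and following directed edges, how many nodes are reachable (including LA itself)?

BFS from LA visits: LA, EU, KF, NN, OX, PW, QT, MN, NV, HE, KM, BV, JE, SW
Reachable nodes: 14 of 18 total.

14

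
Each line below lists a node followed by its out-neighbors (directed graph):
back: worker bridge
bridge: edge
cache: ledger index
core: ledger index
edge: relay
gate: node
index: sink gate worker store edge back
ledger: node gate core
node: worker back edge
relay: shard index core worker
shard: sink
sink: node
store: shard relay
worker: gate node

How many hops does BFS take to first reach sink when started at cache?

Level 0: cache
Level 1: index, ledger
Level 2: back, core, edge, gate, node, sink, store, worker
Level 3: bridge, relay, shard
sink first appears at level 2.

2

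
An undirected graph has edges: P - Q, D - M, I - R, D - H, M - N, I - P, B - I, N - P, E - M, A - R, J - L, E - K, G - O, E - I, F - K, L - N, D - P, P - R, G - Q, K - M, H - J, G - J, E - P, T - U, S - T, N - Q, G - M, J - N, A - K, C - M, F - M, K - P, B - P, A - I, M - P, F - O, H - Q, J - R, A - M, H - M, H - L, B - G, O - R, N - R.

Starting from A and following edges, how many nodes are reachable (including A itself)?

BFS from A visits: A, I, K, M, R, B, E, P, F, C, D, G, H, N, J, O, Q, L
Reachable nodes: 18 of 21 total.

18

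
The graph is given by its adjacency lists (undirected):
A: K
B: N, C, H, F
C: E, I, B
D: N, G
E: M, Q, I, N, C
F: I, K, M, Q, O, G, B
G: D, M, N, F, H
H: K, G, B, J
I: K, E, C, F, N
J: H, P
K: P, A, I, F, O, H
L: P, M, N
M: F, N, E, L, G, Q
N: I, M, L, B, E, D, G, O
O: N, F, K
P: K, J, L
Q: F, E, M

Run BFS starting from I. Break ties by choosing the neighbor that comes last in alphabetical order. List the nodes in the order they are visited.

I, N, K, F, E, C, O, M, L, G, D, B, P, H, A, Q, J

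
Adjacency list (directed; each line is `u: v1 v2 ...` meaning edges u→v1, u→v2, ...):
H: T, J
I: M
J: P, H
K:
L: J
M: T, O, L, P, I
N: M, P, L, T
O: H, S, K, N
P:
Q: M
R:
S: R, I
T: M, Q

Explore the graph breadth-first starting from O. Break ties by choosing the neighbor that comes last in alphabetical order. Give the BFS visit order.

O S N K H R I T P M L J Q

Visit O; enqueue S, N, K, H → queue [S, N, K, H]
Visit S; enqueue R, I → queue [N, K, H, R, I]
Visit N; enqueue T, P, M, L → queue [K, H, R, I, T, P, M, L]
Visit K → queue [H, R, I, T, P, M, L]
Visit H; enqueue J → queue [R, I, T, P, M, L, J]
Visit R → queue [I, T, P, M, L, J]
Visit I → queue [T, P, M, L, J]
Visit T; enqueue Q → queue [P, M, L, J, Q]
Visit P → queue [M, L, J, Q]
Visit M → queue [L, J, Q]
Visit L → queue [J, Q]
Visit J → queue [Q]
Visit Q → queue []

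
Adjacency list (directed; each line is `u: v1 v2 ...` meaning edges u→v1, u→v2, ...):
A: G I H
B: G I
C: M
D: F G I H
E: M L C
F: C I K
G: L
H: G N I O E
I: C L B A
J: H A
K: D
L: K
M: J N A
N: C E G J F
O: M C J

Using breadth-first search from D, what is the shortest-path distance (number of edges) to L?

Level 0: D
Level 1: F, G, H, I
Level 2: A, B, C, E, K, L, N, O
Level 3: J, M
L first appears at level 2.

2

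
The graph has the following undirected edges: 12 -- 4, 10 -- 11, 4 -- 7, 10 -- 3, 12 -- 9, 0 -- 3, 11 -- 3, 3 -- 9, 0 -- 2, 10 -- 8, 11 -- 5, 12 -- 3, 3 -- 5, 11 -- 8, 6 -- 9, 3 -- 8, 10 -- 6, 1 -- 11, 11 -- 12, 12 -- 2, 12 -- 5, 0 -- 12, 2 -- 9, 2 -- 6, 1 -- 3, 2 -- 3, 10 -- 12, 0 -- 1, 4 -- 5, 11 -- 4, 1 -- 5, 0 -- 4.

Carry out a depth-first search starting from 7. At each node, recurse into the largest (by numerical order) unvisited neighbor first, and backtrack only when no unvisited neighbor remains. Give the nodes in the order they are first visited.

7, 4, 12, 11, 10, 8, 3, 9, 6, 2, 0, 1, 5

Visit 7
7 → 4
4 → 12
12 → 11
11 → 10
10 → 8
8 → 3
3 → 9
9 → 6
6 → 2
2 → 0
0 → 1
1 → 5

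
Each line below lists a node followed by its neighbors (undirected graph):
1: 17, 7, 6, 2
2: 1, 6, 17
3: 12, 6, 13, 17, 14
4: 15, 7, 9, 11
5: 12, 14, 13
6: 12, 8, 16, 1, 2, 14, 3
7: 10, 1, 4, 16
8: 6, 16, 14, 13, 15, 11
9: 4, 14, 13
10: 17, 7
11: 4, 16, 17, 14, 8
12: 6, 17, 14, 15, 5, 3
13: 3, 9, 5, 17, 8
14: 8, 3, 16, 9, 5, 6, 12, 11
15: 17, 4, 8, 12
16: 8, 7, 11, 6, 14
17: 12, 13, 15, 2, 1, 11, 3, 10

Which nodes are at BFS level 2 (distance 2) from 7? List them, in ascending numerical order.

2, 6, 8, 9, 11, 14, 15, 17

Level 0: 7
Level 1: 1, 4, 10, 16
Level 2: 2, 6, 8, 9, 11, 14, 15, 17
Level 3: 3, 5, 12, 13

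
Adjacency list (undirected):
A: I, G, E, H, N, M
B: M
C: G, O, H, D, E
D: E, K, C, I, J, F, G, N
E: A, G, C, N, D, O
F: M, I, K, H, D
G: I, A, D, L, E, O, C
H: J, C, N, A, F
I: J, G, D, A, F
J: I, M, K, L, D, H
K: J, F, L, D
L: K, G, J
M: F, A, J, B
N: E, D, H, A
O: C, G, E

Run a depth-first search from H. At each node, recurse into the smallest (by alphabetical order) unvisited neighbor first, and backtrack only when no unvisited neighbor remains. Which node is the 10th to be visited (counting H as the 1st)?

J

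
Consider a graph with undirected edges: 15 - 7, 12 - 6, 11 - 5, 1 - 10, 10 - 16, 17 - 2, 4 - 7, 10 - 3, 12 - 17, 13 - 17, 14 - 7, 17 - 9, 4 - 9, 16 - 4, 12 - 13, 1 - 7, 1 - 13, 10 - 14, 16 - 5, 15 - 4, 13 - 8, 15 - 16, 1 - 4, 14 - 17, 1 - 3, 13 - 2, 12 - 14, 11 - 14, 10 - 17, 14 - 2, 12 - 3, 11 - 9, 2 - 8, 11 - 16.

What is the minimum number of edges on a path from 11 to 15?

2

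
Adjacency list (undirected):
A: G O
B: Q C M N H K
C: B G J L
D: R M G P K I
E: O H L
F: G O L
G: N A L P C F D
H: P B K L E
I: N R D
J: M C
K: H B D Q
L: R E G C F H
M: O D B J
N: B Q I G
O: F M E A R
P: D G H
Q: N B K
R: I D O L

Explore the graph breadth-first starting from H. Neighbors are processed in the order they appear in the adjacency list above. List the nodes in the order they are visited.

Visit H; enqueue P, B, K, L, E → queue [P, B, K, L, E]
Visit P; enqueue D, G → queue [B, K, L, E, D, G]
Visit B; enqueue Q, C, M, N → queue [K, L, E, D, G, Q, C, M, N]
Visit K → queue [L, E, D, G, Q, C, M, N]
Visit L; enqueue R, F → queue [E, D, G, Q, C, M, N, R, F]
Visit E; enqueue O → queue [D, G, Q, C, M, N, R, F, O]
Visit D; enqueue I → queue [G, Q, C, M, N, R, F, O, I]
Visit G; enqueue A → queue [Q, C, M, N, R, F, O, I, A]
Visit Q → queue [C, M, N, R, F, O, I, A]
Visit C; enqueue J → queue [M, N, R, F, O, I, A, J]
Visit M → queue [N, R, F, O, I, A, J]
Visit N → queue [R, F, O, I, A, J]
Visit R → queue [F, O, I, A, J]
Visit F → queue [O, I, A, J]
Visit O → queue [I, A, J]
Visit I → queue [A, J]
Visit A → queue [J]
Visit J → queue []

H -> P -> B -> K -> L -> E -> D -> G -> Q -> C -> M -> N -> R -> F -> O -> I -> A -> J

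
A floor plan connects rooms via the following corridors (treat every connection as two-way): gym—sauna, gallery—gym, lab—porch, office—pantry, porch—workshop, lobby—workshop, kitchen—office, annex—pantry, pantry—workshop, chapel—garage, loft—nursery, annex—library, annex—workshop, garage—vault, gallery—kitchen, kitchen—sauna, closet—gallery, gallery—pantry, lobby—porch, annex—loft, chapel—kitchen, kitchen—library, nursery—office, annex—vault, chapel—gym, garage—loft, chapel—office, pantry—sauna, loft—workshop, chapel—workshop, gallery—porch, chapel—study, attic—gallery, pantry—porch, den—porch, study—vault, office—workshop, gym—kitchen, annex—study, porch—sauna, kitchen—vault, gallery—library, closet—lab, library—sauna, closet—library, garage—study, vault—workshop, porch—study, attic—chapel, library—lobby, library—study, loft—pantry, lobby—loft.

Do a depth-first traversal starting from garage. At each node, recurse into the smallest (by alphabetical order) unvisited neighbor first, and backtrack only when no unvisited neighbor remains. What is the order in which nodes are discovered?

garage, chapel, attic, gallery, closet, lab, porch, den, lobby, library, annex, loft, nursery, office, kitchen, gym, sauna, pantry, workshop, vault, study

Visit garage
garage → chapel
chapel → attic
attic → gallery
gallery → closet
closet → lab
lab → porch
porch → den
porch → lobby
lobby → library
library → annex
annex → loft
loft → nursery
nursery → office
office → kitchen
kitchen → gym
gym → sauna
sauna → pantry
pantry → workshop
workshop → vault
vault → study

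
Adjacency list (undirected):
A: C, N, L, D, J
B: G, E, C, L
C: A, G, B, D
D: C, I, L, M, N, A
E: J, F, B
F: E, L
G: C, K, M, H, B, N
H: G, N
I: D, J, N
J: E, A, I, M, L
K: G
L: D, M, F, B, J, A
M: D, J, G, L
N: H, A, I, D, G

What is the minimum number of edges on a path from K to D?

Level 0: K
Level 1: G
Level 2: B, C, H, M, N
Level 3: A, D, E, I, J, L
Level 4: F
D first appears at level 3.

3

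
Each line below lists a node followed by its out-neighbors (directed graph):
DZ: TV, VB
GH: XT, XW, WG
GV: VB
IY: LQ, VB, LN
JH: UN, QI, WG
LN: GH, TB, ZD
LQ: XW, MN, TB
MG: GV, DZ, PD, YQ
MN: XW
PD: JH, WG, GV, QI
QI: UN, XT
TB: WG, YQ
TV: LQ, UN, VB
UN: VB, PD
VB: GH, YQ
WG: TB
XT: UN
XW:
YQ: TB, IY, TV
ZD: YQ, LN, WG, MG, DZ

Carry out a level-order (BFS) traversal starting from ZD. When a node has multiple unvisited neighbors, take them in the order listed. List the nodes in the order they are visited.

ZD YQ LN WG MG DZ TB IY TV GH GV PD VB LQ UN XT XW JH QI MN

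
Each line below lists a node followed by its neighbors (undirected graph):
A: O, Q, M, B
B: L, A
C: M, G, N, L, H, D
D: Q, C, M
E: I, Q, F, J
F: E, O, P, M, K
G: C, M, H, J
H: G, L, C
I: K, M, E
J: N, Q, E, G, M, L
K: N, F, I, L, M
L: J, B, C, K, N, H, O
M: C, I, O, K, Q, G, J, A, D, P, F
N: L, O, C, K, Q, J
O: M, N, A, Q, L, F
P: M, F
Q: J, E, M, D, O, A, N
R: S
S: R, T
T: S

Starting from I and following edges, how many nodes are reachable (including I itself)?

17

BFS from I visits: I, K, M, E, N, F, L, C, O, Q, G, J, A, D, P, B, H
Reachable nodes: 17 of 20 total.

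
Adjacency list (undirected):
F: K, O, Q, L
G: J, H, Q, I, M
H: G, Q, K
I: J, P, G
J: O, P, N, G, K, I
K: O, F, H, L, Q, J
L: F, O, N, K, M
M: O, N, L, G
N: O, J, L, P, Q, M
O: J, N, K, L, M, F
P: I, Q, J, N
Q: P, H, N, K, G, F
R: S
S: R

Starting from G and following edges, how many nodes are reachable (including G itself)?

12

BFS from G visits: G, Q, M, J, I, H, P, N, K, F, O, L
Reachable nodes: 12 of 14 total.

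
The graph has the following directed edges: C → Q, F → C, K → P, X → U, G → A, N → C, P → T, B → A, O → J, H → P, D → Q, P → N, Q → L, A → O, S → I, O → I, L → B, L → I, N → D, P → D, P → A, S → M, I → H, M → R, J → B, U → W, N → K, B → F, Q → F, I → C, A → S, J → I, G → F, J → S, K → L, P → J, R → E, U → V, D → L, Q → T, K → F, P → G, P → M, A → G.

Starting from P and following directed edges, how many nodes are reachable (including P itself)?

BFS from P visits: P, T, N, M, J, G, D, A, K, C, R, S, I, B, F, Q, L, O, E, H
Reachable nodes: 20 of 24 total.

20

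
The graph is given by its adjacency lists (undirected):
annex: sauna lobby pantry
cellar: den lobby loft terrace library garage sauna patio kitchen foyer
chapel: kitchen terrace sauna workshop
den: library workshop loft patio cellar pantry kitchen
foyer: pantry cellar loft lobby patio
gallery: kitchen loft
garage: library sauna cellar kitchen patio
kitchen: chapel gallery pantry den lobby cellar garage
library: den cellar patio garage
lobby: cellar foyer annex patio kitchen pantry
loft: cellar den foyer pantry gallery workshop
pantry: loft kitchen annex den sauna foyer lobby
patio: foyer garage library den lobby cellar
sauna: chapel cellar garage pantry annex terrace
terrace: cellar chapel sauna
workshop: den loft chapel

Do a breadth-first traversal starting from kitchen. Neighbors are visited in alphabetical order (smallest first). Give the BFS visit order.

kitchen, cellar, chapel, den, gallery, garage, lobby, pantry, foyer, library, loft, patio, sauna, terrace, workshop, annex

Visit kitchen; enqueue cellar, chapel, den, gallery, garage, lobby, pantry → queue [cellar, chapel, den, gallery, garage, lobby, pantry]
Visit cellar; enqueue foyer, library, loft, patio, sauna, terrace → queue [chapel, den, gallery, garage, lobby, pantry, foyer, library, loft, patio, sauna, terrace]
Visit chapel; enqueue workshop → queue [den, gallery, garage, lobby, pantry, foyer, library, loft, patio, sauna, terrace, workshop]
Visit den → queue [gallery, garage, lobby, pantry, foyer, library, loft, patio, sauna, terrace, workshop]
Visit gallery → queue [garage, lobby, pantry, foyer, library, loft, patio, sauna, terrace, workshop]
Visit garage → queue [lobby, pantry, foyer, library, loft, patio, sauna, terrace, workshop]
Visit lobby; enqueue annex → queue [pantry, foyer, library, loft, patio, sauna, terrace, workshop, annex]
Visit pantry → queue [foyer, library, loft, patio, sauna, terrace, workshop, annex]
Visit foyer → queue [library, loft, patio, sauna, terrace, workshop, annex]
Visit library → queue [loft, patio, sauna, terrace, workshop, annex]
Visit loft → queue [patio, sauna, terrace, workshop, annex]
Visit patio → queue [sauna, terrace, workshop, annex]
Visit sauna → queue [terrace, workshop, annex]
Visit terrace → queue [workshop, annex]
Visit workshop → queue [annex]
Visit annex → queue []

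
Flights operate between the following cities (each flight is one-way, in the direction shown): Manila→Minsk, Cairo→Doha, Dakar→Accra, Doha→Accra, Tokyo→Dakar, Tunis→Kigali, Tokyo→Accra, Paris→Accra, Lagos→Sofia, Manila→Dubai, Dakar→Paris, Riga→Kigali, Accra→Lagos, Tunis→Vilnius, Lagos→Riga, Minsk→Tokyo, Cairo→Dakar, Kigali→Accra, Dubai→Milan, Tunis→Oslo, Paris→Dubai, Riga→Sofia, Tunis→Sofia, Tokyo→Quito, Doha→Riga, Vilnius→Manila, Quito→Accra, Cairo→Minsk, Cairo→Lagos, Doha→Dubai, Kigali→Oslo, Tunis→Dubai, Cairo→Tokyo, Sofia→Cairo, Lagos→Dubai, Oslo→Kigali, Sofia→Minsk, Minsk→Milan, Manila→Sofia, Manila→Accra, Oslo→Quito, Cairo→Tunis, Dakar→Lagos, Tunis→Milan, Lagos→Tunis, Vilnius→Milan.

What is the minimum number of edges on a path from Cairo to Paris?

Level 0: Cairo
Level 1: Dakar, Doha, Lagos, Minsk, Tokyo, Tunis
Level 2: Accra, Dubai, Kigali, Milan, Oslo, Paris, Quito, Riga, Sofia, Vilnius
Level 3: Manila
Paris first appears at level 2.

2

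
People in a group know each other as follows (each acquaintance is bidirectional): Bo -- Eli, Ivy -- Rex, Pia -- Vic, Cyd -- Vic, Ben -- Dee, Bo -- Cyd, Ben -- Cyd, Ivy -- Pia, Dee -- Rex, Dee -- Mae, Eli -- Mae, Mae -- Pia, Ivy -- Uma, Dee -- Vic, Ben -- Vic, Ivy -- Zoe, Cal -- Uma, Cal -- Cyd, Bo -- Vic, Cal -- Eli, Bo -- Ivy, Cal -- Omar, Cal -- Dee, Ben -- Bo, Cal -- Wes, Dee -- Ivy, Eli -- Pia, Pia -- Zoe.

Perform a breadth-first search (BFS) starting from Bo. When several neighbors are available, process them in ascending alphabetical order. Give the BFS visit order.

Visit Bo; enqueue Ben, Cyd, Eli, Ivy, Vic → queue [Ben, Cyd, Eli, Ivy, Vic]
Visit Ben; enqueue Dee → queue [Cyd, Eli, Ivy, Vic, Dee]
Visit Cyd; enqueue Cal → queue [Eli, Ivy, Vic, Dee, Cal]
Visit Eli; enqueue Mae, Pia → queue [Ivy, Vic, Dee, Cal, Mae, Pia]
Visit Ivy; enqueue Rex, Uma, Zoe → queue [Vic, Dee, Cal, Mae, Pia, Rex, Uma, Zoe]
Visit Vic → queue [Dee, Cal, Mae, Pia, Rex, Uma, Zoe]
Visit Dee → queue [Cal, Mae, Pia, Rex, Uma, Zoe]
Visit Cal; enqueue Omar, Wes → queue [Mae, Pia, Rex, Uma, Zoe, Omar, Wes]
Visit Mae → queue [Pia, Rex, Uma, Zoe, Omar, Wes]
Visit Pia → queue [Rex, Uma, Zoe, Omar, Wes]
Visit Rex → queue [Uma, Zoe, Omar, Wes]
Visit Uma → queue [Zoe, Omar, Wes]
Visit Zoe → queue [Omar, Wes]
Visit Omar → queue [Wes]
Visit Wes → queue []

Bo, Ben, Cyd, Eli, Ivy, Vic, Dee, Cal, Mae, Pia, Rex, Uma, Zoe, Omar, Wes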